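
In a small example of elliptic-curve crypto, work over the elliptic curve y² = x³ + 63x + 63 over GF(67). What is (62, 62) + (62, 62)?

(45, 25)

tangent at (62, 62): λ = (3·62² + 63)/(2·62) ≡ 4/57. 57⁻¹ ≡ 20 (mod 67), so λ ≡ 4·20 ≡ 13.
  x = λ² - 62 - 62 = 169 - 124 ≡ 45; y = λ·(62 - 45) - 62 ≡ 25. → (45, 25)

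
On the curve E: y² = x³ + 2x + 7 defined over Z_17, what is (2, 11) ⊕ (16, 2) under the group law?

(2, 11) + (16, 2). λ = (2 - 11)/(16 - 2) ≡ 8/14 mod 17. 14⁻¹ ≡ 11 (mod 17), so λ ≡ 3.
  x = λ² - 2 - 16 = 9 - 18 ≡ 8; y = λ·(2 - 8) - 11 ≡ 5. → (8, 5)

(8, 5)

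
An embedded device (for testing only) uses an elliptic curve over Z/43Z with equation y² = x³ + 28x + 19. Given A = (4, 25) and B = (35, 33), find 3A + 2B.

First 3A:
Repeated addition: build up to 3A.
2A: tangent at (4, 25): λ = (3·4² + 28)/(2·25) ≡ 33/7. 7⁻¹ ≡ 37 (mod 43) since 7·37 = 259 ≡ 1, so λ ≡ 33·37 ≡ 17.
  x = λ² - 4 - 4 = 289 - 8 ≡ 23; y = λ·(4 - 23) - 25 ≡ 39. → (23, 39)
3A: (23, 39) + (4, 25). λ = (25 - 39)/(4 - 23) ≡ 29/24 mod 43. 24⁻¹ ≡ 9 (mod 43), so λ ≡ 3.
  x = λ² - 23 - 4 = 9 - 27 ≡ 25; y = λ·(23 - 25) - 39 ≡ 41. → (25, 41)
3A = (25, 41).
Next 2B:
Repeated addition: build up to 2B.
2B: tangent at (35, 33): λ = (3·35² + 28)/(2·33) ≡ 5/23. 23⁻¹ ≡ 15 (mod 43), so λ ≡ 5·15 ≡ 32.
  x = λ² - 35 - 35 = 1024 - 70 ≡ 8; y = λ·(35 - 8) - 33 ≡ 14. → (8, 14)
2B = (8, 14).
Finally 3A + 2B:
(25, 41) + (8, 14). λ = (14 - 41)/(8 - 25) ≡ 16/26 mod 43. 26⁻¹ ≡ 5 (mod 43), so λ ≡ 37.
  x = λ² - 25 - 8 = 1369 - 33 ≡ 3; y = λ·(25 - 3) - 41 ≡ 42. → (3, 42)

(3, 42)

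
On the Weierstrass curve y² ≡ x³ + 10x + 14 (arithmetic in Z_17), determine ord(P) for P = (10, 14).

10

2P: tangent at (10, 14): λ = (3·10² + 10)/(2·14) ≡ 4/11. 11⁻¹ ≡ 14 (mod 17) since 11·14 = 154 ≡ 1, so λ ≡ 4·14 ≡ 5.
  x = λ² - 10 - 10 = 25 - 20 ≡ 5; y = λ·(10 - 5) - 14 ≡ 11. → (5, 11)
3P: (5, 11) + (10, 14). λ = (14 - 11)/(10 - 5) ≡ 3/5 mod 17. 5⁻¹ ≡ 7 (mod 17), so λ ≡ 4.
  x = λ² - 5 - 10 = 16 - 15 ≡ 1; y = λ·(5 - 1) - 11 ≡ 5. → (1, 5)
4P: (1, 5) + (10, 14). λ = (14 - 5)/(10 - 1) ≡ 9/9 mod 17. 9⁻¹ ≡ 2 (mod 17), so λ ≡ 1.
  x = λ² - 1 - 10 = 1 - 11 ≡ 7; y = λ·(1 - 7) - 5 ≡ 6. → (7, 6)
5P: (7, 6) + (10, 14). λ = (14 - 6)/(10 - 7) ≡ 8/3 mod 17. 3⁻¹ ≡ 6 (mod 17), so λ ≡ 14.
  x = λ² - 7 - 10 = 196 - 17 ≡ 9; y = λ·(7 - 9) - 6 ≡ 0. → (9, 0)
6P: (9, 0) + (10, 14). λ = (14 - 0)/(10 - 9) ≡ 14/1 mod 17. 1⁻¹ ≡ 1 (mod 17), so λ ≡ 14.
  x = λ² - 9 - 10 = 196 - 19 ≡ 7; y = λ·(9 - 7) - 0 ≡ 11. → (7, 11)
7P: (7, 11) + (10, 14). λ = (14 - 11)/(10 - 7) ≡ 3/3 mod 17. 3⁻¹ ≡ 6 (mod 17) since 3·6 = 18 ≡ 1, so λ ≡ 1.
  x = λ² - 7 - 10 = 1 - 17 ≡ 1; y = λ·(7 - 1) - 11 ≡ 12. → (1, 12)
8P: (1, 12) + (10, 14). λ = (14 - 12)/(10 - 1) ≡ 2/9 mod 17. 9⁻¹ ≡ 2 (mod 17), so λ ≡ 4.
  x = λ² - 1 - 10 = 16 - 11 ≡ 5; y = λ·(1 - 5) - 12 ≡ 6. → (5, 6)
9P: (5, 6) + (10, 14). λ = (14 - 6)/(10 - 5) ≡ 8/5 mod 17. 5⁻¹ ≡ 7 (mod 17), so λ ≡ 5.
  x = λ² - 5 - 10 = 25 - 15 ≡ 10; y = λ·(5 - 10) - 6 ≡ 3. → (10, 3)
10P: (10, 3) + (10, 14): same x and y₁ ≡ -y₂, so the sum is O.
10P = O, so the order is 10.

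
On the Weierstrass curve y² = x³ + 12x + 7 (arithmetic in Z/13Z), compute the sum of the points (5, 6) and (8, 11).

(10, 3)

(5, 6) + (8, 11). λ = (11 - 6)/(8 - 5) ≡ 5/3 mod 13. 3⁻¹ ≡ 9 (mod 13), so λ ≡ 6.
  x = λ² - 5 - 8 = 36 - 13 ≡ 10; y = λ·(5 - 10) - 6 ≡ 3. → (10, 3)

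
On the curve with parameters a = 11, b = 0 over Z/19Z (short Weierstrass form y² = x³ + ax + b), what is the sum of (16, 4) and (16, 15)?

O

The two points share x = 16 and their y-coordinates satisfy 4 + 15 ≡ 0 (mod 19), so they are inverses. Their sum is O.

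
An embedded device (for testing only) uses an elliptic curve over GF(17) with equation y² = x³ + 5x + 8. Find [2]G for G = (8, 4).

(10, 2)

tangent at (8, 4): λ = (3·8² + 5)/(2·4) ≡ 10/8. 8⁻¹ ≡ 15 (mod 17), so λ ≡ 10·15 ≡ 14.
  x = λ² - 8 - 8 = 196 - 16 ≡ 10; y = λ·(8 - 10) - 4 ≡ 2. → (10, 2)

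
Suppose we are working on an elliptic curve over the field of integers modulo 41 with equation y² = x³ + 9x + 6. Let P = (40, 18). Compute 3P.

(31, 33)

Repeated addition: build up to 3P.
2P: tangent at (40, 18): λ = (3·40² + 9)/(2·18) ≡ 12/36. 36⁻¹ ≡ 8 (mod 41) since 36·8 = 288 ≡ 1, so λ ≡ 12·8 ≡ 14.
  x = λ² - 40 - 40 = 196 - 80 ≡ 34; y = λ·(40 - 34) - 18 ≡ 25. → (34, 25)
3P: (34, 25) + (40, 18). λ = (18 - 25)/(40 - 34) ≡ 34/6 mod 41. 6⁻¹ ≡ 7 (mod 41), so λ ≡ 33.
  x = λ² - 34 - 40 = 1089 - 74 ≡ 31; y = λ·(34 - 31) - 25 ≡ 33. → (31, 33)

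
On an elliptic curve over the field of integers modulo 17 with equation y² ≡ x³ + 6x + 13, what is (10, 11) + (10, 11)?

(14, 6)

tangent at (10, 11): λ = (3·10² + 6)/(2·11) ≡ 0/5. 5⁻¹ ≡ 7 (mod 17), so λ ≡ 0·7 ≡ 0.
  x = λ² - 10 - 10 = 0 - 20 ≡ 14; y = λ·(10 - 14) - 11 ≡ 6. → (14, 6)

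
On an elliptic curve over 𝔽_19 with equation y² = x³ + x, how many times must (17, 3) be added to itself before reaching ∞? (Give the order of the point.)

2P: tangent at (17, 3): λ = (3·17² + 1)/(2·3) ≡ 13/6. 6⁻¹ ≡ 16 (mod 19) since 6·16 = 96 ≡ 1, so λ ≡ 13·16 ≡ 18.
  x = λ² - 17 - 17 = 324 - 34 ≡ 5; y = λ·(17 - 5) - 3 ≡ 4. → (5, 4)
3P: (5, 4) + (17, 3). λ = (3 - 4)/(17 - 5) ≡ 18/12 mod 19. 12⁻¹ ≡ 8 (mod 19) since 12·8 = 96 ≡ 1, so λ ≡ 11.
  x = λ² - 5 - 17 = 121 - 22 ≡ 4; y = λ·(5 - 4) - 4 ≡ 7. → (4, 7)
4P: (4, 7) + (17, 3). λ = (3 - 7)/(17 - 4) ≡ 15/13 mod 19. 13⁻¹ ≡ 3 (mod 19) since 13·3 = 39 ≡ 1, so λ ≡ 7.
  x = λ² - 4 - 17 = 49 - 21 ≡ 9; y = λ·(4 - 9) - 7 ≡ 15. → (9, 15)
5P: (9, 15) + (17, 3). λ = (3 - 15)/(17 - 9) ≡ 7/8 mod 19. 8⁻¹ ≡ 12 (mod 19), so λ ≡ 8.
  x = λ² - 9 - 17 = 64 - 26 ≡ 0; y = λ·(9 - 0) - 15 ≡ 0. → (0, 0)
6P: (0, 0) + (17, 3). λ = (3 - 0)/(17 - 0) ≡ 3/17 mod 19. 17⁻¹ ≡ 9 (mod 19), so λ ≡ 8.
  x = λ² - 0 - 17 = 64 - 17 ≡ 9; y = λ·(0 - 9) - 0 ≡ 4. → (9, 4)
7P: (9, 4) + (17, 3). λ = (3 - 4)/(17 - 9) ≡ 18/8 mod 19. 8⁻¹ ≡ 12 (mod 19) since 8·12 = 96 ≡ 1, so λ ≡ 7.
  x = λ² - 9 - 17 = 49 - 26 ≡ 4; y = λ·(9 - 4) - 4 ≡ 12. → (4, 12)
8P: (4, 12) + (17, 3). λ = (3 - 12)/(17 - 4) ≡ 10/13 mod 19. 13⁻¹ ≡ 3 (mod 19) since 13·3 = 39 ≡ 1, so λ ≡ 11.
  x = λ² - 4 - 17 = 121 - 21 ≡ 5; y = λ·(4 - 5) - 12 ≡ 15. → (5, 15)
9P: (5, 15) + (17, 3). λ = (3 - 15)/(17 - 5) ≡ 7/12 mod 19. 12⁻¹ ≡ 8 (mod 19), so λ ≡ 18.
  x = λ² - 5 - 17 = 324 - 22 ≡ 17; y = λ·(5 - 17) - 15 ≡ 16. → (17, 16)
10P: (17, 16) + (17, 3): same x and y₁ ≡ -y₂, so the sum is ∞.
10P = ∞, so the order is 10.

10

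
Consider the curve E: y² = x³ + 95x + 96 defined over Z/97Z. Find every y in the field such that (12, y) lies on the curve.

32, 65

x³ + 95x + 96 = 2964 ≡ 54 (mod 97).
Square roots of 54 mod 97: 32 and 65 (since 32² = 1024 ≡ 54).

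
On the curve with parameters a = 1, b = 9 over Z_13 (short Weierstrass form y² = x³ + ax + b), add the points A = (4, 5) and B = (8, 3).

(4, 5) + (8, 3). λ = (3 - 5)/(8 - 4) ≡ 11/4 mod 13. 4⁻¹ ≡ 10 (mod 13) since 4·10 = 40 ≡ 1, so λ ≡ 6.
  x = λ² - 4 - 8 = 36 - 12 ≡ 11; y = λ·(4 - 11) - 5 ≡ 5. → (11, 5)

(11, 5)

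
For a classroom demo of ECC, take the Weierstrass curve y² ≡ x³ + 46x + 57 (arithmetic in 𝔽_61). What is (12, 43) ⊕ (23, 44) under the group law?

(25, 39)

(12, 43) + (23, 44). λ = (44 - 43)/(23 - 12) ≡ 1/11 mod 61. 11⁻¹ ≡ 50 (mod 61) since 11·50 = 550 ≡ 1, so λ ≡ 50.
  x = λ² - 12 - 23 = 2500 - 35 ≡ 25; y = λ·(12 - 25) - 43 ≡ 39. → (25, 39)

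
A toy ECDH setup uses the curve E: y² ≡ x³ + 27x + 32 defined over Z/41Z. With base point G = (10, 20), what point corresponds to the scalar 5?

Double-and-add on 5 = (101)₂. Start with G = (10, 20) for the leading 1-bit.
double: tangent at (10, 20): λ = (3·10² + 27)/(2·20) ≡ 40/40. 40⁻¹ ≡ 40 (mod 41) since 40·40 = 1600 ≡ 1, so λ ≡ 40·40 ≡ 1.
  x = λ² - 10 - 10 = 1 - 20 ≡ 22; y = λ·(10 - 22) - 20 ≡ 9. → (22, 9)
double: tangent at (22, 9): λ = (3·22² + 27)/(2·9) ≡ 3/18. 18⁻¹ ≡ 16 (mod 41), so λ ≡ 3·16 ≡ 7.
  x = λ² - 22 - 22 = 49 - 44 ≡ 5; y = λ·(22 - 5) - 9 ≡ 28. → (5, 28)
add G: (5, 28) + (10, 20). λ = (20 - 28)/(10 - 5) ≡ 33/5 mod 41. 5⁻¹ ≡ 33 (mod 41), so λ ≡ 23.
  x = λ² - 5 - 10 = 529 - 15 ≡ 22; y = λ·(5 - 22) - 28 ≡ 32. → (22, 32)

(22, 32)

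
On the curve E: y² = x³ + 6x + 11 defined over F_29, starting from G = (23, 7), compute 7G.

Double-and-add on 7 = (111)₂. Start with G = (23, 7) for the leading 1-bit.
double: tangent at (23, 7): λ = (3·23² + 6)/(2·7) ≡ 27/14. 14⁻¹ ≡ 27 (mod 29), so λ ≡ 27·27 ≡ 4.
  x = λ² - 23 - 23 = 16 - 46 ≡ 28; y = λ·(23 - 28) - 7 ≡ 2. → (28, 2)
add G: (28, 2) + (23, 7). λ = (7 - 2)/(23 - 28) ≡ 5/24 mod 29. 24⁻¹ ≡ 23 (mod 29) since 24·23 = 552 ≡ 1, so λ ≡ 28.
  x = λ² - 28 - 23 = 784 - 51 ≡ 8; y = λ·(28 - 8) - 2 ≡ 7. → (8, 7)
double: tangent at (8, 7): λ = (3·8² + 6)/(2·7) ≡ 24/14. 14⁻¹ ≡ 27 (mod 29), so λ ≡ 24·27 ≡ 10.
  x = λ² - 8 - 8 = 100 - 16 ≡ 26; y = λ·(8 - 26) - 7 ≡ 16. → (26, 16)
add G: (26, 16) + (23, 7). λ = (7 - 16)/(23 - 26) ≡ 20/26 mod 29. 26⁻¹ ≡ 19 (mod 29), so λ ≡ 3.
  x = λ² - 26 - 23 = 9 - 49 ≡ 18; y = λ·(26 - 18) - 16 ≡ 8. → (18, 8)

(18, 8)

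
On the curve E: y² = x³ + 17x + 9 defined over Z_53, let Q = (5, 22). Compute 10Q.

Repeated addition: build up to 10Q.
2Q: tangent at (5, 22): λ = (3·5² + 17)/(2·22) ≡ 39/44. 44⁻¹ ≡ 47 (mod 53), so λ ≡ 39·47 ≡ 31.
  x = λ² - 5 - 5 = 961 - 10 ≡ 50; y = λ·(5 - 50) - 22 ≡ 14. → (50, 14)
3Q: (50, 14) + (5, 22). λ = (22 - 14)/(5 - 50) ≡ 8/8 mod 53. 8⁻¹ ≡ 20 (mod 53), so λ ≡ 1.
  x = λ² - 50 - 5 = 1 - 55 ≡ 52; y = λ·(50 - 52) - 14 ≡ 37. → (52, 37)
4Q: (52, 37) + (5, 22). λ = (22 - 37)/(5 - 52) ≡ 38/6 mod 53. 6⁻¹ ≡ 9 (mod 53) since 6·9 = 54 ≡ 1, so λ ≡ 24.
  x = λ² - 52 - 5 = 576 - 57 ≡ 42; y = λ·(52 - 42) - 37 ≡ 44. → (42, 44)
5Q: (42, 44) + (5, 22). λ = (22 - 44)/(5 - 42) ≡ 31/16 mod 53. 16⁻¹ ≡ 10 (mod 53) since 16·10 = 160 ≡ 1, so λ ≡ 45.
  x = λ² - 42 - 5 = 2025 - 47 ≡ 17; y = λ·(42 - 17) - 44 ≡ 21. → (17, 21)
6Q: (17, 21) + (5, 22). λ = (22 - 21)/(5 - 17) ≡ 1/41 mod 53. 41⁻¹ ≡ 22 (mod 53), so λ ≡ 22.
  x = λ² - 17 - 5 = 484 - 22 ≡ 38; y = λ·(17 - 38) - 21 ≡ 47. → (38, 47)
7Q: (38, 47) + (5, 22). λ = (22 - 47)/(5 - 38) ≡ 28/20 mod 53. 20⁻¹ ≡ 8 (mod 53), so λ ≡ 12.
  x = λ² - 38 - 5 = 144 - 43 ≡ 48; y = λ·(38 - 48) - 47 ≡ 45. → (48, 45)
8Q: (48, 45) + (5, 22). λ = (22 - 45)/(5 - 48) ≡ 30/10 mod 53. 10⁻¹ ≡ 16 (mod 53), so λ ≡ 3.
  x = λ² - 48 - 5 = 9 - 53 ≡ 9; y = λ·(48 - 9) - 45 ≡ 19. → (9, 19)
9Q: (9, 19) + (5, 22). λ = (22 - 19)/(5 - 9) ≡ 3/49 mod 53. 49⁻¹ ≡ 13 (mod 53), so λ ≡ 39.
  x = λ² - 9 - 5 = 1521 - 14 ≡ 23; y = λ·(9 - 23) - 19 ≡ 18. → (23, 18)
10Q: (23, 18) + (5, 22). λ = (22 - 18)/(5 - 23) ≡ 4/35 mod 53. 35⁻¹ ≡ 50 (mod 53) since 35·50 = 1750 ≡ 1, so λ ≡ 41.
  x = λ² - 23 - 5 = 1681 - 28 ≡ 10; y = λ·(23 - 10) - 18 ≡ 38. → (10, 38)

(10, 38)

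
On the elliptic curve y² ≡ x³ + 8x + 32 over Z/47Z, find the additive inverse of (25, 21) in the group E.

-(25, 21) = (25, -21 mod 47) = (25, 26).

(25, 26)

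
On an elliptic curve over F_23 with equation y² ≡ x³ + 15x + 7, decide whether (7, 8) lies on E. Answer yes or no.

yes

y² = 8² ≡ 18; x³ + 15x + 7 = 455 ≡ 18 (mod 23). 18 = 18.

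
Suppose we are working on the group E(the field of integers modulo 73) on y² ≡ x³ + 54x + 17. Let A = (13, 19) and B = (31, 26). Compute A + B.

(10, 43)

(13, 19) + (31, 26). λ = (26 - 19)/(31 - 13) ≡ 7/18 mod 73. 18⁻¹ ≡ 69 (mod 73), so λ ≡ 45.
  x = λ² - 13 - 31 = 2025 - 44 ≡ 10; y = λ·(13 - 10) - 19 ≡ 43. → (10, 43)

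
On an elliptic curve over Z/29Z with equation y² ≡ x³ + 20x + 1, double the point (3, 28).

tangent at (3, 28): λ = (3·3² + 20)/(2·28) ≡ 18/27. 27⁻¹ ≡ 14 (mod 29), so λ ≡ 18·14 ≡ 20.
  x = λ² - 3 - 3 = 400 - 6 ≡ 17; y = λ·(3 - 17) - 28 ≡ 11. → (17, 11)

(17, 11)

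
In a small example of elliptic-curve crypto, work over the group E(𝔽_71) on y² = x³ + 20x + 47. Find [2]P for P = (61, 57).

tangent at (61, 57): λ = (3·61² + 20)/(2·57) ≡ 36/43. 43⁻¹ ≡ 38 (mod 71), so λ ≡ 36·38 ≡ 19.
  x = λ² - 61 - 61 = 361 - 122 ≡ 26; y = λ·(61 - 26) - 57 ≡ 40. → (26, 40)

(26, 40)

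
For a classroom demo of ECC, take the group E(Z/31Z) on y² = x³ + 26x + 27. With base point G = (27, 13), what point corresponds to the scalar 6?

Double-and-add on 6 = (110)₂. Start with G = (27, 13) for the leading 1-bit.
double: tangent at (27, 13): λ = (3·27² + 26)/(2·13) ≡ 12/26. 26⁻¹ ≡ 6 (mod 31), so λ ≡ 12·6 ≡ 10.
  x = λ² - 27 - 27 = 100 - 54 ≡ 15; y = λ·(27 - 15) - 13 ≡ 14. → (15, 14)
add G: (15, 14) + (27, 13). λ = (13 - 14)/(27 - 15) ≡ 30/12 mod 31. 12⁻¹ ≡ 13 (mod 31) since 12·13 = 156 ≡ 1, so λ ≡ 18.
  x = λ² - 15 - 27 = 324 - 42 ≡ 3; y = λ·(15 - 3) - 14 ≡ 16. → (3, 16)
double: tangent at (3, 16): λ = (3·3² + 26)/(2·16) ≡ 22/1. 1⁻¹ ≡ 1 (mod 31), so λ ≡ 22·1 ≡ 22.
  x = λ² - 3 - 3 = 484 - 6 ≡ 13; y = λ·(3 - 13) - 16 ≡ 12. → (13, 12)

(13, 12)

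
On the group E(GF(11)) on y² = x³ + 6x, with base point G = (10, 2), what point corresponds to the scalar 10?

Double-and-add on 10 = (1010)₂. Start with G = (10, 2) for the leading 1-bit.
double: tangent at (10, 2): λ = (3·10² + 6)/(2·2) ≡ 9/4. 4⁻¹ ≡ 3 (mod 11), so λ ≡ 9·3 ≡ 5.
  x = λ² - 10 - 10 = 25 - 20 ≡ 5; y = λ·(10 - 5) - 2 ≡ 1. → (5, 1)
double: tangent at (5, 1): λ = (3·5² + 6)/(2·1) ≡ 4/2. 2⁻¹ ≡ 6 (mod 11), so λ ≡ 4·6 ≡ 2.
  x = λ² - 5 - 5 = 4 - 10 ≡ 5; y = λ·(5 - 5) - 1 ≡ 10. → (5, 10)
add G: (5, 10) + (10, 2). λ = (2 - 10)/(10 - 5) ≡ 3/5 mod 11. 5⁻¹ ≡ 9 (mod 11), so λ ≡ 5.
  x = λ² - 5 - 10 = 25 - 15 ≡ 10; y = λ·(5 - 10) - 10 ≡ 9. → (10, 9)
double: tangent at (10, 9): λ = (3·10² + 6)/(2·9) ≡ 9/7. 7⁻¹ ≡ 8 (mod 11), so λ ≡ 9·8 ≡ 6.
  x = λ² - 10 - 10 = 36 - 20 ≡ 5; y = λ·(10 - 5) - 9 ≡ 10. → (5, 10)

(5, 10)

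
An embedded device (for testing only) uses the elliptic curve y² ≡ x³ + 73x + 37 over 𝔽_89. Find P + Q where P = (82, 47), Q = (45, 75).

(82, 47) + (45, 75). λ = (75 - 47)/(45 - 82) ≡ 28/52 mod 89. 52⁻¹ ≡ 12 (mod 89), so λ ≡ 69.
  x = λ² - 82 - 45 = 4761 - 127 ≡ 6; y = λ·(82 - 6) - 47 ≡ 35. → (6, 35)

(6, 35)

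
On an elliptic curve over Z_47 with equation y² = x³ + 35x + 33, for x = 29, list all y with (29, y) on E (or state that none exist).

x³ + 35x + 33 = 25437 ≡ 10 (mod 47).
10 is a non-residue mod 47; no y exists.

none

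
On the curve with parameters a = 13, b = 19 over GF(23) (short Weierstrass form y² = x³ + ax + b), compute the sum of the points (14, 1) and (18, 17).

(7, 4)

(14, 1) + (18, 17). λ = (17 - 1)/(18 - 14) ≡ 16/4 mod 23. 4⁻¹ ≡ 6 (mod 23), so λ ≡ 4.
  x = λ² - 14 - 18 = 16 - 32 ≡ 7; y = λ·(14 - 7) - 1 ≡ 4. → (7, 4)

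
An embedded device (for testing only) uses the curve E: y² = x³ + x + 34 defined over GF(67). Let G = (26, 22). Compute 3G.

Repeated addition: build up to 3G.
2G: tangent at (26, 22): λ = (3·26² + 1)/(2·22) ≡ 19/44. 44⁻¹ ≡ 32 (mod 67), so λ ≡ 19·32 ≡ 5.
  x = λ² - 26 - 26 = 25 - 52 ≡ 40; y = λ·(26 - 40) - 22 ≡ 42. → (40, 42)
3G: (40, 42) + (26, 22). λ = (22 - 42)/(26 - 40) ≡ 47/53 mod 67. 53⁻¹ ≡ 43 (mod 67), so λ ≡ 11.
  x = λ² - 40 - 26 = 121 - 66 ≡ 55; y = λ·(40 - 55) - 42 ≡ 61. → (55, 61)

(55, 61)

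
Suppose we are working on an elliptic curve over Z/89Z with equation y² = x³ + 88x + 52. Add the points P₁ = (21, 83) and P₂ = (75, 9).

(84, 33)

(21, 83) + (75, 9). λ = (9 - 83)/(75 - 21) ≡ 15/54 mod 89. 54⁻¹ ≡ 61 (mod 89) since 54·61 = 3294 ≡ 1, so λ ≡ 25.
  x = λ² - 21 - 75 = 625 - 96 ≡ 84; y = λ·(21 - 84) - 83 ≡ 33. → (84, 33)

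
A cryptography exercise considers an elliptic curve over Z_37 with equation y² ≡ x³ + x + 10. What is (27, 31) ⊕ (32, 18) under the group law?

(27, 31) + (32, 18). λ = (18 - 31)/(32 - 27) ≡ 24/5 mod 37. 5⁻¹ ≡ 15 (mod 37), so λ ≡ 27.
  x = λ² - 27 - 32 = 729 - 59 ≡ 4; y = λ·(27 - 4) - 31 ≡ 35. → (4, 35)

(4, 35)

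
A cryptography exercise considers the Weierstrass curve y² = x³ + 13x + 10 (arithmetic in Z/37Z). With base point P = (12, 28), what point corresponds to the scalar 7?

Repeated addition: build up to 7P.
2P: tangent at (12, 28): λ = (3·12² + 13)/(2·28) ≡ 1/19. 19⁻¹ ≡ 2 (mod 37), so λ ≡ 1·2 ≡ 2.
  x = λ² - 12 - 12 = 4 - 24 ≡ 17; y = λ·(12 - 17) - 28 ≡ 36. → (17, 36)
3P: (17, 36) + (12, 28). λ = (28 - 36)/(12 - 17) ≡ 29/32 mod 37. 32⁻¹ ≡ 22 (mod 37), so λ ≡ 9.
  x = λ² - 17 - 12 = 81 - 29 ≡ 15; y = λ·(17 - 15) - 36 ≡ 19. → (15, 19)
4P: (15, 19) + (12, 28). λ = (28 - 19)/(12 - 15) ≡ 9/34 mod 37. 34⁻¹ ≡ 12 (mod 37) since 34·12 = 408 ≡ 1, so λ ≡ 34.
  x = λ² - 15 - 12 = 1156 - 27 ≡ 19; y = λ·(15 - 19) - 19 ≡ 30. → (19, 30)
5P: (19, 30) + (12, 28). λ = (28 - 30)/(12 - 19) ≡ 35/30 mod 37. 30⁻¹ ≡ 21 (mod 37), so λ ≡ 32.
  x = λ² - 19 - 12 = 1024 - 31 ≡ 31; y = λ·(19 - 31) - 30 ≡ 30. → (31, 30)
6P: (31, 30) + (12, 28). λ = (28 - 30)/(12 - 31) ≡ 35/18 mod 37. 18⁻¹ ≡ 35 (mod 37), so λ ≡ 4.
  x = λ² - 31 - 12 = 16 - 43 ≡ 10; y = λ·(31 - 10) - 30 ≡ 17. → (10, 17)
7P: (10, 17) + (12, 28). λ = (28 - 17)/(12 - 10) ≡ 11/2 mod 37. 2⁻¹ ≡ 19 (mod 37), so λ ≡ 24.
  x = λ² - 10 - 12 = 576 - 22 ≡ 36; y = λ·(10 - 36) - 17 ≡ 25. → (36, 25)

(36, 25)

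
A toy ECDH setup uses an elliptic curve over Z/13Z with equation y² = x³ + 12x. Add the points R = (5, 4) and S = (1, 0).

(5, 4) + (1, 0). λ = (0 - 4)/(1 - 5) ≡ 9/9 mod 13. 9⁻¹ ≡ 3 (mod 13), so λ ≡ 1.
  x = λ² - 5 - 1 = 1 - 6 ≡ 8; y = λ·(5 - 8) - 4 ≡ 6. → (8, 6)

(8, 6)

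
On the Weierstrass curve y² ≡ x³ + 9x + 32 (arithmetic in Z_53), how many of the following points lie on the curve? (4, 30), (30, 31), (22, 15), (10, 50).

(4, 30): 30² ≡ 52, rhs ≡ 26 → off.
(30, 31): 31² ≡ 7, rhs ≡ 7 → on.
(22, 15): 15² ≡ 13, rhs ≡ 13 → on.
(10, 50): 50² ≡ 9, rhs ≡ 9 → on.

3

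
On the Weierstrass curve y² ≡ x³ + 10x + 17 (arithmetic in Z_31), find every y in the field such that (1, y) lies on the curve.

x³ + 10x + 17 = 28 ≡ 28 (mod 31).
Square roots of 28 mod 31: 11 and 20 (since 11² = 121 ≡ 28).

11, 20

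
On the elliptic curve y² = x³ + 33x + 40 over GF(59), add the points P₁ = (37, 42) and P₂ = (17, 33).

(26, 19)

(37, 42) + (17, 33). λ = (33 - 42)/(17 - 37) ≡ 50/39 mod 59. 39⁻¹ ≡ 56 (mod 59), so λ ≡ 27.
  x = λ² - 37 - 17 = 729 - 54 ≡ 26; y = λ·(37 - 26) - 42 ≡ 19. → (26, 19)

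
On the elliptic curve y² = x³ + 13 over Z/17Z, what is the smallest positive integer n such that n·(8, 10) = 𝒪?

2P: tangent at (8, 10): λ = (3·8² + 0)/(2·10) ≡ 5/3. 3⁻¹ ≡ 6 (mod 17), so λ ≡ 5·6 ≡ 13.
  x = λ² - 8 - 8 = 169 - 16 ≡ 0; y = λ·(8 - 0) - 10 ≡ 9. → (0, 9)
3P: (0, 9) + (8, 10). λ = (10 - 9)/(8 - 0) ≡ 1/8 mod 17. 8⁻¹ ≡ 15 (mod 17), so λ ≡ 15.
  x = λ² - 0 - 8 = 225 - 8 ≡ 13; y = λ·(0 - 13) - 9 ≡ 0. → (13, 0)
4P: (13, 0) + (8, 10). λ = (10 - 0)/(8 - 13) ≡ 10/12 mod 17. 12⁻¹ ≡ 10 (mod 17) since 12·10 = 120 ≡ 1, so λ ≡ 15.
  x = λ² - 13 - 8 = 225 - 21 ≡ 0; y = λ·(13 - 0) - 0 ≡ 8. → (0, 8)
5P: (0, 8) + (8, 10). λ = (10 - 8)/(8 - 0) ≡ 2/8 mod 17. 8⁻¹ ≡ 15 (mod 17), so λ ≡ 13.
  x = λ² - 0 - 8 = 169 - 8 ≡ 8; y = λ·(0 - 8) - 8 ≡ 7. → (8, 7)
6P: (8, 7) + (8, 10): same x and y₁ ≡ -y₂, so the sum is 𝒪.
6P = 𝒪, so the order is 6.

6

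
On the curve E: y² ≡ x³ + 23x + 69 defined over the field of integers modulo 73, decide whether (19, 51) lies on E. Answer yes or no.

y² = 51² ≡ 46; x³ + 23x + 69 = 7365 ≡ 65 (mod 73). 46 ≠ 65.

no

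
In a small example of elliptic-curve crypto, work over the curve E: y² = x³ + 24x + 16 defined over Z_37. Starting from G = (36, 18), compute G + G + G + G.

(14, 32)

Double-and-add on 4 = (100)₂. Start with G = (36, 18) for the leading 1-bit.
double: tangent at (36, 18): λ = (3·36² + 24)/(2·18) ≡ 27/36. 36⁻¹ ≡ 36 (mod 37), so λ ≡ 27·36 ≡ 10.
  x = λ² - 36 - 36 = 100 - 72 ≡ 28; y = λ·(36 - 28) - 18 ≡ 25. → (28, 25)
double: tangent at (28, 25): λ = (3·28² + 24)/(2·25) ≡ 8/13. 13⁻¹ ≡ 20 (mod 37), so λ ≡ 8·20 ≡ 12.
  x = λ² - 28 - 28 = 144 - 56 ≡ 14; y = λ·(28 - 14) - 25 ≡ 32. → (14, 32)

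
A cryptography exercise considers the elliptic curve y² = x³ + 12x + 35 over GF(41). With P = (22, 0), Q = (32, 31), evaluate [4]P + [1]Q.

(32, 31)

First 4P:
Double-and-add on 4 = (100)₂. Start with P = (22, 0) for the leading 1-bit.
double: (22, 0) + (22, 0): same x and y₁ ≡ -y₂, so the sum is O.
double: O + O = O (identity).
4P = O.
Finally 4P + Q:
O + (32, 31) = (32, 31) (identity).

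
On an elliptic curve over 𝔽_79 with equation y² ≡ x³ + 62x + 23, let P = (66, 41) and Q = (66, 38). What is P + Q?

The two points share x = 66 and their y-coordinates satisfy 41 + 38 ≡ 0 (mod 79), so they are inverses. Their sum is 𝒪.

O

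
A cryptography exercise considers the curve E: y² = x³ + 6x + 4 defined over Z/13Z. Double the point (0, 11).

tangent at (0, 11): λ = (3·0² + 6)/(2·11) ≡ 6/9. 9⁻¹ ≡ 3 (mod 13) since 9·3 = 27 ≡ 1, so λ ≡ 6·3 ≡ 5.
  x = λ² - 0 - 0 = 25 - 0 ≡ 12; y = λ·(0 - 12) - 11 ≡ 7. → (12, 7)

(12, 7)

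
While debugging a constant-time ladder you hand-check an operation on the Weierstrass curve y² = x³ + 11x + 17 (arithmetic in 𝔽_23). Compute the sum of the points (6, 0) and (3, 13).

(6, 0) + (3, 13). λ = (13 - 0)/(3 - 6) ≡ 13/20 mod 23. 20⁻¹ ≡ 15 (mod 23), so λ ≡ 11.
  x = λ² - 6 - 3 = 121 - 9 ≡ 20; y = λ·(6 - 20) - 0 ≡ 7. → (20, 7)

(20, 7)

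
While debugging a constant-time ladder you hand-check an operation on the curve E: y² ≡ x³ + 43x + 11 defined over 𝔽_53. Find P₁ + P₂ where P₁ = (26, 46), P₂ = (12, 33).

(21, 23)

(26, 46) + (12, 33). λ = (33 - 46)/(12 - 26) ≡ 40/39 mod 53. 39⁻¹ ≡ 34 (mod 53), so λ ≡ 35.
  x = λ² - 26 - 12 = 1225 - 38 ≡ 21; y = λ·(26 - 21) - 46 ≡ 23. → (21, 23)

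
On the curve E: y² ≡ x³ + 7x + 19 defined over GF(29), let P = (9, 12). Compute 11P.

Double-and-add on 11 = (1011)₂. Start with P = (9, 12) for the leading 1-bit.
double: tangent at (9, 12): λ = (3·9² + 7)/(2·12) ≡ 18/24. 24⁻¹ ≡ 23 (mod 29) since 24·23 = 552 ≡ 1, so λ ≡ 18·23 ≡ 8.
  x = λ² - 9 - 9 = 64 - 18 ≡ 17; y = λ·(9 - 17) - 12 ≡ 11. → (17, 11)
double: tangent at (17, 11): λ = (3·17² + 7)/(2·11) ≡ 4/22. 22⁻¹ ≡ 4 (mod 29), so λ ≡ 4·4 ≡ 16.
  x = λ² - 17 - 17 = 256 - 34 ≡ 19; y = λ·(17 - 19) - 11 ≡ 15. → (19, 15)
add P: (19, 15) + (9, 12). λ = (12 - 15)/(9 - 19) ≡ 26/19 mod 29. 19⁻¹ ≡ 26 (mod 29), so λ ≡ 9.
  x = λ² - 19 - 9 = 81 - 28 ≡ 24; y = λ·(19 - 24) - 15 ≡ 27. → (24, 27)
double: tangent at (24, 27): λ = (3·24² + 7)/(2·27) ≡ 24/25. 25⁻¹ ≡ 7 (mod 29), so λ ≡ 24·7 ≡ 23.
  x = λ² - 24 - 24 = 529 - 48 ≡ 17; y = λ·(24 - 17) - 27 ≡ 18. → (17, 18)
add P: (17, 18) + (9, 12). λ = (12 - 18)/(9 - 17) ≡ 23/21 mod 29. 21⁻¹ ≡ 18 (mod 29) since 21·18 = 378 ≡ 1, so λ ≡ 8.
  x = λ² - 17 - 9 = 64 - 26 ≡ 9; y = λ·(17 - 9) - 18 ≡ 17. → (9, 17)

(9, 17)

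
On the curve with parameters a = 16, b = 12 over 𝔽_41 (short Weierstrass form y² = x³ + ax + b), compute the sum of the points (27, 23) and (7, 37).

(12, 28)

(27, 23) + (7, 37). λ = (37 - 23)/(7 - 27) ≡ 14/21 mod 41. 21⁻¹ ≡ 2 (mod 41), so λ ≡ 28.
  x = λ² - 27 - 7 = 784 - 34 ≡ 12; y = λ·(27 - 12) - 23 ≡ 28. → (12, 28)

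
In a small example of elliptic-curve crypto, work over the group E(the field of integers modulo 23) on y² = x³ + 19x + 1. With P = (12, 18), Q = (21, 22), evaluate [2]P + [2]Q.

(15, 21)

First 2P:
Repeated addition: build up to 2P.
2P: tangent at (12, 18): λ = (3·12² + 19)/(2·18) ≡ 14/13. 13⁻¹ ≡ 16 (mod 23) since 13·16 = 208 ≡ 1, so λ ≡ 14·16 ≡ 17.
  x = λ² - 12 - 12 = 289 - 24 ≡ 12; y = λ·(12 - 12) - 18 ≡ 5. → (12, 5)
2P = (12, 5).
Next 2Q:
Repeated addition: build up to 2Q.
2Q: tangent at (21, 22): λ = (3·21² + 19)/(2·22) ≡ 8/21. 21⁻¹ ≡ 11 (mod 23), so λ ≡ 8·11 ≡ 19.
  x = λ² - 21 - 21 = 361 - 42 ≡ 20; y = λ·(21 - 20) - 22 ≡ 20. → (20, 20)
2Q = (20, 20).
Finally 2P + 2Q:
(12, 5) + (20, 20). λ = (20 - 5)/(20 - 12) ≡ 15/8 mod 23. 8⁻¹ ≡ 3 (mod 23), so λ ≡ 22.
  x = λ² - 12 - 20 = 484 - 32 ≡ 15; y = λ·(12 - 15) - 5 ≡ 21. → (15, 21)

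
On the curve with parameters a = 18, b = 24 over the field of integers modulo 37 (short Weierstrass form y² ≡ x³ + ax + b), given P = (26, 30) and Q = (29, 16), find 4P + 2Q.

First 4P:
Repeated addition: build up to 4P.
2P: tangent at (26, 30): λ = (3·26² + 18)/(2·30) ≡ 11/23. 23⁻¹ ≡ 29 (mod 37) since 23·29 = 667 ≡ 1, so λ ≡ 11·29 ≡ 23.
  x = λ² - 26 - 26 = 529 - 52 ≡ 33; y = λ·(26 - 33) - 30 ≡ 31. → (33, 31)
3P: (33, 31) + (26, 30). λ = (30 - 31)/(26 - 33) ≡ 36/30 mod 37. 30⁻¹ ≡ 21 (mod 37), so λ ≡ 16.
  x = λ² - 33 - 26 = 256 - 59 ≡ 12; y = λ·(33 - 12) - 31 ≡ 9. → (12, 9)
4P: (12, 9) + (26, 30). λ = (30 - 9)/(26 - 12) ≡ 21/14 mod 37. 14⁻¹ ≡ 8 (mod 37) since 14·8 = 112 ≡ 1, so λ ≡ 20.
  x = λ² - 12 - 26 = 400 - 38 ≡ 29; y = λ·(12 - 29) - 9 ≡ 21. → (29, 21)
4P = (29, 21).
Next 2Q:
Repeated addition: build up to 2Q.
2Q: tangent at (29, 16): λ = (3·29² + 18)/(2·16) ≡ 25/32. 32⁻¹ ≡ 22 (mod 37), so λ ≡ 25·22 ≡ 32.
  x = λ² - 29 - 29 = 1024 - 58 ≡ 4; y = λ·(29 - 4) - 16 ≡ 7. → (4, 7)
2Q = (4, 7).
Finally 4P + 2Q:
(29, 21) + (4, 7). λ = (7 - 21)/(4 - 29) ≡ 23/12 mod 37. 12⁻¹ ≡ 34 (mod 37), so λ ≡ 5.
  x = λ² - 29 - 4 = 25 - 33 ≡ 29; y = λ·(29 - 29) - 21 ≡ 16. → (29, 16)

(29, 16)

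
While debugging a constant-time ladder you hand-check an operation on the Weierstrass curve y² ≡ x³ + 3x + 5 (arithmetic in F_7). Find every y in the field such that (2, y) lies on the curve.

none

x³ + 3x + 5 = 19 ≡ 5 (mod 7).
5 is a non-residue mod 7; no y exists.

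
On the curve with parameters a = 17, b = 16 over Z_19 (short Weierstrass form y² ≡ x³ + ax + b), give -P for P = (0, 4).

(0, 15)

-(0, 4) = (0, -4 mod 19) = (0, 15).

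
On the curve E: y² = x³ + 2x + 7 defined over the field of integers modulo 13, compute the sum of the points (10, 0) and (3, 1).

(4, 1)

(10, 0) + (3, 1). λ = (1 - 0)/(3 - 10) ≡ 1/6 mod 13. 6⁻¹ ≡ 11 (mod 13), so λ ≡ 11.
  x = λ² - 10 - 3 = 121 - 13 ≡ 4; y = λ·(10 - 4) - 0 ≡ 1. → (4, 1)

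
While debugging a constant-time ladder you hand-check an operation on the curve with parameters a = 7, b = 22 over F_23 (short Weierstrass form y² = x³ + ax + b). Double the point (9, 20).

(11, 2)

tangent at (9, 20): λ = (3·9² + 7)/(2·20) ≡ 20/17. 17⁻¹ ≡ 19 (mod 23), so λ ≡ 20·19 ≡ 12.
  x = λ² - 9 - 9 = 144 - 18 ≡ 11; y = λ·(9 - 11) - 20 ≡ 2. → (11, 2)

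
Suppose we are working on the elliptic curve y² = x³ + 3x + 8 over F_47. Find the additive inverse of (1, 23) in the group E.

-(1, 23) = (1, -23 mod 47) = (1, 24).

(1, 24)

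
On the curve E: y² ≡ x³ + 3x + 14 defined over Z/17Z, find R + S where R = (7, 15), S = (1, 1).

(5, 1)

(7, 15) + (1, 1). λ = (1 - 15)/(1 - 7) ≡ 3/11 mod 17. 11⁻¹ ≡ 14 (mod 17), so λ ≡ 8.
  x = λ² - 7 - 1 = 64 - 8 ≡ 5; y = λ·(7 - 5) - 15 ≡ 1. → (5, 1)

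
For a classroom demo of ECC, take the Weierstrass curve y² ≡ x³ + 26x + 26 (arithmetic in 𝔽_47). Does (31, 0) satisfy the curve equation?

no

y² = 0² ≡ 0; x³ + 26x + 26 = 30623 ≡ 26 (mod 47). 0 ≠ 26.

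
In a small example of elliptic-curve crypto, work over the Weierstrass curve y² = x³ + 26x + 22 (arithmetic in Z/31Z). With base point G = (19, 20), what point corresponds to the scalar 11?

(17, 13)

Double-and-add on 11 = (1011)₂. Start with G = (19, 20) for the leading 1-bit.
double: tangent at (19, 20): λ = (3·19² + 26)/(2·20) ≡ 24/9. 9⁻¹ ≡ 7 (mod 31), so λ ≡ 24·7 ≡ 13.
  x = λ² - 19 - 19 = 169 - 38 ≡ 7; y = λ·(19 - 7) - 20 ≡ 12. → (7, 12)
double: tangent at (7, 12): λ = (3·7² + 26)/(2·12) ≡ 18/24. 24⁻¹ ≡ 22 (mod 31) since 24·22 = 528 ≡ 1, so λ ≡ 18·22 ≡ 24.
  x = λ² - 7 - 7 = 576 - 14 ≡ 4; y = λ·(7 - 4) - 12 ≡ 29. → (4, 29)
add G: (4, 29) + (19, 20). λ = (20 - 29)/(19 - 4) ≡ 22/15 mod 31. 15⁻¹ ≡ 29 (mod 31) since 15·29 = 435 ≡ 1, so λ ≡ 18.
  x = λ² - 4 - 19 = 324 - 23 ≡ 22; y = λ·(4 - 22) - 29 ≡ 19. → (22, 19)
double: tangent at (22, 19): λ = (3·22² + 26)/(2·19) ≡ 21/7. 7⁻¹ ≡ 9 (mod 31), so λ ≡ 21·9 ≡ 3.
  x = λ² - 22 - 22 = 9 - 44 ≡ 27; y = λ·(22 - 27) - 19 ≡ 28. → (27, 28)
add G: (27, 28) + (19, 20). λ = (20 - 28)/(19 - 27) ≡ 23/23 mod 31. 23⁻¹ ≡ 27 (mod 31) since 23·27 = 621 ≡ 1, so λ ≡ 1.
  x = λ² - 27 - 19 = 1 - 46 ≡ 17; y = λ·(27 - 17) - 28 ≡ 13. → (17, 13)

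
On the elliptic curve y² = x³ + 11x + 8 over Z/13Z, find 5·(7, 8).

O

Write P = (7, 8).
Double-and-add on 5 = (101)₂. Start with P = (7, 8) for the leading 1-bit.
double: tangent at (7, 8): λ = (3·7² + 11)/(2·8) ≡ 2/3. 3⁻¹ ≡ 9 (mod 13), so λ ≡ 2·9 ≡ 5.
  x = λ² - 7 - 7 = 25 - 14 ≡ 11; y = λ·(7 - 11) - 8 ≡ 11. → (11, 11)
double: tangent at (11, 11): λ = (3·11² + 11)/(2·11) ≡ 10/9. 9⁻¹ ≡ 3 (mod 13), so λ ≡ 10·3 ≡ 4.
  x = λ² - 11 - 11 = 16 - 22 ≡ 7; y = λ·(11 - 7) - 11 ≡ 5. → (7, 5)
add P: (7, 5) + (7, 8): same x and y₁ ≡ -y₂, so the sum is O.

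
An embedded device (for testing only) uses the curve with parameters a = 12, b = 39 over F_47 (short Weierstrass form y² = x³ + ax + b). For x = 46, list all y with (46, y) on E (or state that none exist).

none

x³ + 12x + 39 = 97927 ≡ 26 (mod 47).
26 is a non-residue mod 47; no y exists.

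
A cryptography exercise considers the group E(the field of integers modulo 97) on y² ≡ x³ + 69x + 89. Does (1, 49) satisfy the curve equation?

no

y² = 49² ≡ 73; x³ + 69x + 89 = 159 ≡ 62 (mod 97). 73 ≠ 62.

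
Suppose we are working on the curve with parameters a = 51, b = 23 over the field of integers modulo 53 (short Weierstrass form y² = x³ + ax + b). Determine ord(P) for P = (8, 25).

2P: tangent at (8, 25): λ = (3·8² + 51)/(2·25) ≡ 31/50. 50⁻¹ ≡ 35 (mod 53), so λ ≡ 31·35 ≡ 25.
  x = λ² - 8 - 8 = 625 - 16 ≡ 26; y = λ·(8 - 26) - 25 ≡ 2. → (26, 2)
3P: (26, 2) + (8, 25). λ = (25 - 2)/(8 - 26) ≡ 23/35 mod 53. 35⁻¹ ≡ 50 (mod 53) since 35·50 = 1750 ≡ 1, so λ ≡ 37.
  x = λ² - 26 - 8 = 1369 - 34 ≡ 10; y = λ·(26 - 10) - 2 ≡ 7. → (10, 7)
4P: (10, 7) + (8, 25). λ = (25 - 7)/(8 - 10) ≡ 18/51 mod 53. 51⁻¹ ≡ 26 (mod 53), so λ ≡ 44.
  x = λ² - 10 - 8 = 1936 - 18 ≡ 10; y = λ·(10 - 10) - 7 ≡ 46. → (10, 46)
5P: (10, 46) + (8, 25). λ = (25 - 46)/(8 - 10) ≡ 32/51 mod 53. 51⁻¹ ≡ 26 (mod 53) since 51·26 = 1326 ≡ 1, so λ ≡ 37.
  x = λ² - 10 - 8 = 1369 - 18 ≡ 26; y = λ·(10 - 26) - 46 ≡ 51. → (26, 51)
6P: (26, 51) + (8, 25). λ = (25 - 51)/(8 - 26) ≡ 27/35 mod 53. 35⁻¹ ≡ 50 (mod 53) since 35·50 = 1750 ≡ 1, so λ ≡ 25.
  x = λ² - 26 - 8 = 625 - 34 ≡ 8; y = λ·(26 - 8) - 51 ≡ 28. → (8, 28)
7P: (8, 28) + (8, 25): same x and y₁ ≡ -y₂, so the sum is O.
7P = O, so the order is 7.

7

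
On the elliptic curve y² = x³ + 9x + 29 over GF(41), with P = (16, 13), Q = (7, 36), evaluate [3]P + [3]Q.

First 3P:
Repeated addition: build up to 3P.
2P: tangent at (16, 13): λ = (3·16² + 9)/(2·13) ≡ 39/26. 26⁻¹ ≡ 30 (mod 41) since 26·30 = 780 ≡ 1, so λ ≡ 39·30 ≡ 22.
  x = λ² - 16 - 16 = 484 - 32 ≡ 1; y = λ·(16 - 1) - 13 ≡ 30. → (1, 30)
3P: (1, 30) + (16, 13). λ = (13 - 30)/(16 - 1) ≡ 24/15 mod 41. 15⁻¹ ≡ 11 (mod 41) since 15·11 = 165 ≡ 1, so λ ≡ 18.
  x = λ² - 1 - 16 = 324 - 17 ≡ 20; y = λ·(1 - 20) - 30 ≡ 38. → (20, 38)
3P = (20, 38).
Next 3Q:
Repeated addition: build up to 3Q.
2Q: tangent at (7, 36): λ = (3·7² + 9)/(2·36) ≡ 33/31. 31⁻¹ ≡ 4 (mod 41), so λ ≡ 33·4 ≡ 9.
  x = λ² - 7 - 7 = 81 - 14 ≡ 26; y = λ·(7 - 26) - 36 ≡ 39. → (26, 39)
3Q: (26, 39) + (7, 36). λ = (36 - 39)/(7 - 26) ≡ 38/22 mod 41. 22⁻¹ ≡ 28 (mod 41), so λ ≡ 39.
  x = λ² - 26 - 7 = 1521 - 33 ≡ 12; y = λ·(26 - 12) - 39 ≡ 15. → (12, 15)
3Q = (12, 15).
Finally 3P + 3Q:
(20, 38) + (12, 15). λ = (15 - 38)/(12 - 20) ≡ 18/33 mod 41. 33⁻¹ ≡ 5 (mod 41), so λ ≡ 8.
  x = λ² - 20 - 12 = 64 - 32 ≡ 32; y = λ·(20 - 32) - 38 ≡ 30. → (32, 30)

(32, 30)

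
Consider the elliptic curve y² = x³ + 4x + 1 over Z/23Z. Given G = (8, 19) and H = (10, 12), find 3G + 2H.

(0, 1)

First 3G:
Repeated addition: build up to 3G.
2G: tangent at (8, 19): λ = (3·8² + 4)/(2·19) ≡ 12/15. 15⁻¹ ≡ 20 (mod 23), so λ ≡ 12·20 ≡ 10.
  x = λ² - 8 - 8 = 100 - 16 ≡ 15; y = λ·(8 - 15) - 19 ≡ 3. → (15, 3)
3G: (15, 3) + (8, 19). λ = (19 - 3)/(8 - 15) ≡ 16/16 mod 23. 16⁻¹ ≡ 13 (mod 23), so λ ≡ 1.
  x = λ² - 15 - 8 = 1 - 23 ≡ 1; y = λ·(15 - 1) - 3 ≡ 11. → (1, 11)
3G = (1, 11).
Next 2H:
Repeated addition: build up to 2H.
2H: tangent at (10, 12): λ = (3·10² + 4)/(2·12) ≡ 5/1. 1⁻¹ ≡ 1 (mod 23), so λ ≡ 5·1 ≡ 5.
  x = λ² - 10 - 10 = 25 - 20 ≡ 5; y = λ·(10 - 5) - 12 ≡ 13. → (5, 13)
2H = (5, 13).
Finally 3G + 2H:
(1, 11) + (5, 13). λ = (13 - 11)/(5 - 1) ≡ 2/4 mod 23. 4⁻¹ ≡ 6 (mod 23), so λ ≡ 12.
  x = λ² - 1 - 5 = 144 - 6 ≡ 0; y = λ·(1 - 0) - 11 ≡ 1. → (0, 1)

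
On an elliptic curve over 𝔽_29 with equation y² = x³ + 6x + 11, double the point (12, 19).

tangent at (12, 19): λ = (3·12² + 6)/(2·19) ≡ 3/9. 9⁻¹ ≡ 13 (mod 29) since 9·13 = 117 ≡ 1, so λ ≡ 3·13 ≡ 10.
  x = λ² - 12 - 12 = 100 - 24 ≡ 18; y = λ·(12 - 18) - 19 ≡ 8. → (18, 8)

(18, 8)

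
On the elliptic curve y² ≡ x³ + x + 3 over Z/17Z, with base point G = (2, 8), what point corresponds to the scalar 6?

(6, 15)

Double-and-add on 6 = (110)₂. Start with G = (2, 8) for the leading 1-bit.
double: tangent at (2, 8): λ = (3·2² + 1)/(2·8) ≡ 13/16. 16⁻¹ ≡ 16 (mod 17), so λ ≡ 13·16 ≡ 4.
  x = λ² - 2 - 2 = 16 - 4 ≡ 12; y = λ·(2 - 12) - 8 ≡ 3. → (12, 3)
add G: (12, 3) + (2, 8). λ = (8 - 3)/(2 - 12) ≡ 5/7 mod 17. 7⁻¹ ≡ 5 (mod 17), so λ ≡ 8.
  x = λ² - 12 - 2 = 64 - 14 ≡ 16; y = λ·(12 - 16) - 3 ≡ 16. → (16, 16)
double: tangent at (16, 16): λ = (3·16² + 1)/(2·16) ≡ 4/15. 15⁻¹ ≡ 8 (mod 17), so λ ≡ 4·8 ≡ 15.
  x = λ² - 16 - 16 = 225 - 32 ≡ 6; y = λ·(16 - 6) - 16 ≡ 15. → (6, 15)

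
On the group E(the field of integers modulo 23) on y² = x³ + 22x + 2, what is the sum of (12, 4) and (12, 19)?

O

The two points share x = 12 and their y-coordinates satisfy 4 + 19 ≡ 0 (mod 23), so they are inverses. Their sum is 𝒪.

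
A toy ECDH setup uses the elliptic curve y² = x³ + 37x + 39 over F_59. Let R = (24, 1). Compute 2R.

(32, 19)

tangent at (24, 1): λ = (3·24² + 37)/(2·1) ≡ 54/2. 2⁻¹ ≡ 30 (mod 59), so λ ≡ 54·30 ≡ 27.
  x = λ² - 24 - 24 = 729 - 48 ≡ 32; y = λ·(24 - 32) - 1 ≡ 19. → (32, 19)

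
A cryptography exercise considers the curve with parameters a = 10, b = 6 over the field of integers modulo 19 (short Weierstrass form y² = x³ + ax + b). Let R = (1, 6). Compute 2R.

(3, 14)

tangent at (1, 6): λ = (3·1² + 10)/(2·6) ≡ 13/12. 12⁻¹ ≡ 8 (mod 19), so λ ≡ 13·8 ≡ 9.
  x = λ² - 1 - 1 = 81 - 2 ≡ 3; y = λ·(1 - 3) - 6 ≡ 14. → (3, 14)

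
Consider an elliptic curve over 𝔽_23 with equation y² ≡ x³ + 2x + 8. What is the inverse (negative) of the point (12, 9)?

-(12, 9) = (12, -9 mod 23) = (12, 14).

(12, 14)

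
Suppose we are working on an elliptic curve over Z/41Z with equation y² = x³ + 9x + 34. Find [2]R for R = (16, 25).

(5, 9)

tangent at (16, 25): λ = (3·16² + 9)/(2·25) ≡ 39/9. 9⁻¹ ≡ 32 (mod 41), so λ ≡ 39·32 ≡ 18.
  x = λ² - 16 - 16 = 324 - 32 ≡ 5; y = λ·(16 - 5) - 25 ≡ 9. → (5, 9)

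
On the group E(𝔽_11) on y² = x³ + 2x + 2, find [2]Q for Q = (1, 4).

(2, 5)

tangent at (1, 4): λ = (3·1² + 2)/(2·4) ≡ 5/8. 8⁻¹ ≡ 7 (mod 11), so λ ≡ 5·7 ≡ 2.
  x = λ² - 1 - 1 = 4 - 2 ≡ 2; y = λ·(1 - 2) - 4 ≡ 5. → (2, 5)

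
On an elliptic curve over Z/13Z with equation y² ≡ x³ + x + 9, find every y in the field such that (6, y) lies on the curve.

6, 7

x³ + 1x + 9 = 231 ≡ 10 (mod 13).
Square roots of 10 mod 13: 6 and 7 (since 6² = 36 ≡ 10).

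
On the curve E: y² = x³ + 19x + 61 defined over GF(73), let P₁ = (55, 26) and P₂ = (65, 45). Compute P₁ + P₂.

(55, 26) + (65, 45). λ = (45 - 26)/(65 - 55) ≡ 19/10 mod 73. 10⁻¹ ≡ 22 (mod 73), so λ ≡ 53.
  x = λ² - 55 - 65 = 2809 - 120 ≡ 61; y = λ·(55 - 61) - 26 ≡ 21. → (61, 21)

(61, 21)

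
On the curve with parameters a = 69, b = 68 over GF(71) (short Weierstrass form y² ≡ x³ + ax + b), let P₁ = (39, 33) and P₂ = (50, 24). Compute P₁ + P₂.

(39, 38)

(39, 33) + (50, 24). λ = (24 - 33)/(50 - 39) ≡ 62/11 mod 71. 11⁻¹ ≡ 13 (mod 71) since 11·13 = 143 ≡ 1, so λ ≡ 25.
  x = λ² - 39 - 50 = 625 - 89 ≡ 39; y = λ·(39 - 39) - 33 ≡ 38. → (39, 38)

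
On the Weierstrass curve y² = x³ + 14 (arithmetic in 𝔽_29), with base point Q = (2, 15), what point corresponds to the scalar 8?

Double-and-add on 8 = (1000)₂. Start with Q = (2, 15) for the leading 1-bit.
double: tangent at (2, 15): λ = (3·2² + 0)/(2·15) ≡ 12/1. 1⁻¹ ≡ 1 (mod 29), so λ ≡ 12·1 ≡ 12.
  x = λ² - 2 - 2 = 144 - 4 ≡ 24; y = λ·(2 - 24) - 15 ≡ 11. → (24, 11)
double: tangent at (24, 11): λ = (3·24² + 0)/(2·11) ≡ 17/22. 22⁻¹ ≡ 4 (mod 29), so λ ≡ 17·4 ≡ 10.
  x = λ² - 24 - 24 = 100 - 48 ≡ 23; y = λ·(24 - 23) - 11 ≡ 28. → (23, 28)
double: tangent at (23, 28): λ = (3·23² + 0)/(2·28) ≡ 21/27. 27⁻¹ ≡ 14 (mod 29) since 27·14 = 378 ≡ 1, so λ ≡ 21·14 ≡ 4.
  x = λ² - 23 - 23 = 16 - 46 ≡ 28; y = λ·(23 - 28) - 28 ≡ 10. → (28, 10)

(28, 10)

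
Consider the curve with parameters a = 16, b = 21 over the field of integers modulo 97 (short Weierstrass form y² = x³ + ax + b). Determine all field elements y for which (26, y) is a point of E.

x³ + 16x + 21 = 18013 ≡ 68 (mod 97).
68 is a non-residue mod 97; no y exists.

none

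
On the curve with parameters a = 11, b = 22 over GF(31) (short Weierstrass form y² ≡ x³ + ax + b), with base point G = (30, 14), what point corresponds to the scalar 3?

(7, 16)

Repeated addition: build up to 3G.
2G: tangent at (30, 14): λ = (3·30² + 11)/(2·14) ≡ 14/28. 28⁻¹ ≡ 10 (mod 31) since 28·10 = 280 ≡ 1, so λ ≡ 14·10 ≡ 16.
  x = λ² - 30 - 30 = 256 - 60 ≡ 10; y = λ·(30 - 10) - 14 ≡ 27. → (10, 27)
3G: (10, 27) + (30, 14). λ = (14 - 27)/(30 - 10) ≡ 18/20 mod 31. 20⁻¹ ≡ 14 (mod 31), so λ ≡ 4.
  x = λ² - 10 - 30 = 16 - 40 ≡ 7; y = λ·(10 - 7) - 27 ≡ 16. → (7, 16)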